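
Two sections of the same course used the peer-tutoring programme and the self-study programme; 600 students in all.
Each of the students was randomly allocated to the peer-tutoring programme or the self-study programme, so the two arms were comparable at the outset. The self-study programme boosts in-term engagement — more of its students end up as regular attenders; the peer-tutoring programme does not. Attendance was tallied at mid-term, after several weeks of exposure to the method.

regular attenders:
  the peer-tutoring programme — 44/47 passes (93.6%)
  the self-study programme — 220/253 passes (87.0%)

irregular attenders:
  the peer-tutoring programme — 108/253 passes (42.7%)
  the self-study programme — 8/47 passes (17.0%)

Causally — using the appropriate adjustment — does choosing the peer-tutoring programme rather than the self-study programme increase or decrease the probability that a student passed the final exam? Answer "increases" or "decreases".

decreases

The mid-term attendance-specific comparison favours the peer-tutoring programme throughout, but the pooled figures favour the self-study programme. The question is whether to condition on mid-term attendance.
Because the teaching method influences mid-term attendance, mid-term attendance is a post-treatment mediator, not a confounder. Stratifying on it would bias the estimate; the causal effect is the crude pooled difference.
Pooled: the peer-tutoring programme 50.7% vs the self-study programme 76.0%; the self-study programme is higher overall.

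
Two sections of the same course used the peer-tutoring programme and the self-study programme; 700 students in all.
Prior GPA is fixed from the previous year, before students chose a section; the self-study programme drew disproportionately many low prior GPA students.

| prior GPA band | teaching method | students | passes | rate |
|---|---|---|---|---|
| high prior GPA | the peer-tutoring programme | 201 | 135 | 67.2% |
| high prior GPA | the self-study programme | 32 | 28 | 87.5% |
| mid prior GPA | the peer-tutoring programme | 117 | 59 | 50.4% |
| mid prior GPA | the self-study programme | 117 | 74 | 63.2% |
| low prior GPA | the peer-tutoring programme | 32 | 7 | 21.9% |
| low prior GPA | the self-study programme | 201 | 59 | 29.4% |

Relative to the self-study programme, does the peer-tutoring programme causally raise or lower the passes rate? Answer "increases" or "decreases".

decreases

Within every prior GPA band level the self-study programme has the higher rate, yet pooled the peer-tutoring programme does — Simpson's reversal.
Nothing the teaching method does changes prior GPA band; the imbalance is an allocation artefact. With prior GPA band also predicting the outcome, the pooled figure is confounded, and the within-stratum comparison is the causal one.
Within each level — high prior GPA: 67.2% vs 87.5%; mid prior GPA: 50.4% vs 63.2%; low prior GPA: 21.9% vs 29.4% — the self-study programme is higher every time.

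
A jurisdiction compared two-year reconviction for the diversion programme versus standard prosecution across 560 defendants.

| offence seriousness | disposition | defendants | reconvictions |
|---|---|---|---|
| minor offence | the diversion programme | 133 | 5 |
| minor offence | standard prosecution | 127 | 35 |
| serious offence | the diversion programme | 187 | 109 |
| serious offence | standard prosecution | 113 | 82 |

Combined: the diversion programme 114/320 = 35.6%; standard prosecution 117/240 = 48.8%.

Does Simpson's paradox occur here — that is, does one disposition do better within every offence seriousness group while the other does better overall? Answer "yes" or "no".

no

Within each offence seriousness level (minor offence 3.8% vs 27.6%; serious offence 58.3% vs 72.6%), the diversion programme has the lower rate every time. Pooled: 35.6% vs 48.8% — the diversion programme has the lower rate overall. They agree.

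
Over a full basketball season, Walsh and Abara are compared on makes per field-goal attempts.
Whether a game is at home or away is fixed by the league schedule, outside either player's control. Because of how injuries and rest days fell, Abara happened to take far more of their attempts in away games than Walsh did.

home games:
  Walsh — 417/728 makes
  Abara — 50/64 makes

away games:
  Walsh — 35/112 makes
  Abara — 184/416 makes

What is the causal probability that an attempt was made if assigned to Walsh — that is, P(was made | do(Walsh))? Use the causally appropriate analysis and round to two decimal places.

Since game venue is a pre-existing factor (not a product of the player) and it affects the outcome on its own, it is a confounder. The stratified rates, not the pooled rate, identify the causal effect.
Standardising Walsh to the population game venue mix: 0.600·417/728 + 0.400·35/112 = 0.469.

0.47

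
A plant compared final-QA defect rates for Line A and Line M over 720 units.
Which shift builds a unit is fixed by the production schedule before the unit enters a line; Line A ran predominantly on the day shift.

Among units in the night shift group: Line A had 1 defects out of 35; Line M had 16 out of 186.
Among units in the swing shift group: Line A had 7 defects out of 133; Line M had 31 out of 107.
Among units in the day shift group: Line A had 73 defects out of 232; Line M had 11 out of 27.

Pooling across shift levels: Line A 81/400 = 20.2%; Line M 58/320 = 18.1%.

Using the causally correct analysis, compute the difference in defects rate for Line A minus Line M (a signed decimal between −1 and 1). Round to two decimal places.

-0.13

The stratified and pooled comparisons disagree (Line A wins within each shift; Line M wins overall), so the answer turns on the causal role of shift.
The imbalance in shift arose from how units were allocated, not from anything the line did; and shift independently affects the outcome. The pooled gap is confounded — condition on shift.
Adjusting over the population distribution of shift: 0.307·(0.029−0.086) + 0.333·(0.053−0.290) + 0.360·(0.315−0.407) = -0.130.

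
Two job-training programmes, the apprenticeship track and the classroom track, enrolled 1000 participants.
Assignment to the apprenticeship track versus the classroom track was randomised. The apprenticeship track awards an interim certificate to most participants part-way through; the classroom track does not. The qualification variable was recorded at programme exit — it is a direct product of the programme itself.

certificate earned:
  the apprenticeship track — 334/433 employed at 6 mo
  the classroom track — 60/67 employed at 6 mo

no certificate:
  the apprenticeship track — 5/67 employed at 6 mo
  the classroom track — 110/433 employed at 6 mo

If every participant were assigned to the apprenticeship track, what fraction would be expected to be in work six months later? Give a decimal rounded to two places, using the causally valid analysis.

Stratifying would compare programmes among participants the programmes themselves sorted into qualification attained during the programme groups — a form of selection on an intermediate. The unconditioned pooled rates give the total causal effect.
So P(outcome | do(the apprenticeship track)) is just the pooled rate for the apprenticeship track: 339/500 = 0.678.

0.68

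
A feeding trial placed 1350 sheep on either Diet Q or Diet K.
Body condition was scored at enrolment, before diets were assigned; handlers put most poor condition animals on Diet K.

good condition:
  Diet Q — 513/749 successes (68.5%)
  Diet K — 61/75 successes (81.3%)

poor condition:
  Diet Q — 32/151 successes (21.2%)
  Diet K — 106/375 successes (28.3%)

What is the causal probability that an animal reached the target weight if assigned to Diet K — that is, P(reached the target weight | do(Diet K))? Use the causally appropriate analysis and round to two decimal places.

Within every starting body condition level Diet K has the higher rate, yet pooled Diet Q does — Simpson's reversal.
Here starting body condition is a common cause — it drives both which diet a case falls under and the outcome. The crude comparison mixes populations; the stratum-specific rates are the causally relevant ones.
Standardising Diet K to the population starting body condition mix: 0.610·61/75 + 0.390·106/375 = 0.607.

0.61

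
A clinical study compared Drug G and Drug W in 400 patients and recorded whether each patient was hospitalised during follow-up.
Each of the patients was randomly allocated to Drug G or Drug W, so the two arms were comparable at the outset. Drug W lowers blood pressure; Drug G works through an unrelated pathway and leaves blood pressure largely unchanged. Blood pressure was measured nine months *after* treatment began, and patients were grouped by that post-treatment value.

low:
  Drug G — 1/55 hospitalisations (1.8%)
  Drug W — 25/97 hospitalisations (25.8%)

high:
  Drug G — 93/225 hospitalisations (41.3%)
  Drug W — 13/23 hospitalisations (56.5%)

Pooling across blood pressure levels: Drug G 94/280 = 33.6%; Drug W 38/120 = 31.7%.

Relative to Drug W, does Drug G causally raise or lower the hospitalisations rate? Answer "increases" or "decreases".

Because the drug influences blood pressure, blood pressure is a post-treatment mediator, not a confounder. Stratifying on it would bias the estimate; the causal effect is the crude pooled difference.
Pooled: Drug G 33.6% vs Drug W 31.7%; Drug W is lower overall.

increases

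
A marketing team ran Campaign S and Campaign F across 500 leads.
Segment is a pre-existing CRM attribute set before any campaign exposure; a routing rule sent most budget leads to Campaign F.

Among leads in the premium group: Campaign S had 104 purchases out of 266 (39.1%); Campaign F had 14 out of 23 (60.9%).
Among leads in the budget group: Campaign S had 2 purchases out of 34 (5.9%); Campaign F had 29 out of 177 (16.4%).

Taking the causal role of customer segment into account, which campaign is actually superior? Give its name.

The stratified and pooled comparisons disagree (Campaign F wins within each customer segment; Campaign S wins overall), so the answer turns on the causal role of customer segment.
Customer segment is set before the campaign has any effect — it is not caused by the campaign — and it independently drives the outcome. That makes it a confounder, so the causal comparison is within customer segment levels.
Within each level — premium: 39.1% vs 60.9%; budget: 5.9% vs 16.4% — Campaign F is higher every time.

Campaign F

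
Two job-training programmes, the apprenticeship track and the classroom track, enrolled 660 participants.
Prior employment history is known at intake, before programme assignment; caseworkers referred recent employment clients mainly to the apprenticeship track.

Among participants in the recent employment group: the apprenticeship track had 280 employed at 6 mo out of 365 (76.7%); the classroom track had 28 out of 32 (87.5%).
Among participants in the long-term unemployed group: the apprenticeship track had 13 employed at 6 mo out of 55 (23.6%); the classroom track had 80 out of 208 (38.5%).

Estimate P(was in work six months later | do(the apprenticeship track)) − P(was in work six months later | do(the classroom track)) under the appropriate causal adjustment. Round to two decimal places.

The imbalance in prior employment history arose from how participants were allocated, not from anything the programme did; and prior employment history independently affects the outcome. The pooled gap is confounded — condition on prior employment history.
Adjusting over the population distribution of prior employment history: 0.602·(0.767−0.875) + 0.398·(0.236−0.385) = -0.124.

-0.12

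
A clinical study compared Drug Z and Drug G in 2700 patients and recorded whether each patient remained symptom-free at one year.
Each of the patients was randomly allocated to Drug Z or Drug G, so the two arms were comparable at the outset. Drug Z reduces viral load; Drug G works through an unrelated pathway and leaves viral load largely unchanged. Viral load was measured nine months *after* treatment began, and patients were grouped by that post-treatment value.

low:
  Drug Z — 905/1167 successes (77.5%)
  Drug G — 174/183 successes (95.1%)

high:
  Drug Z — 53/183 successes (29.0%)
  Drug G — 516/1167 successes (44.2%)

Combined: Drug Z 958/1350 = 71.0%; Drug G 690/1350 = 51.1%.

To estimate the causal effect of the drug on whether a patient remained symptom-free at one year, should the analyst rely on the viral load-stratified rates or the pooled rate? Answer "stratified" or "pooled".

Drug G is higher inside every viral load stratum but Drug Z is higher in aggregate. Whether to stratify depends on how viral load relates to the drug.
Because the drug influences viral load, viral load is a post-treatment mediator, not a confounder. Stratifying on it would bias the estimate; the causal effect is the crude pooled difference.
Pooled: Drug Z 71.0% vs Drug G 51.1%; Drug Z is higher overall.

pooled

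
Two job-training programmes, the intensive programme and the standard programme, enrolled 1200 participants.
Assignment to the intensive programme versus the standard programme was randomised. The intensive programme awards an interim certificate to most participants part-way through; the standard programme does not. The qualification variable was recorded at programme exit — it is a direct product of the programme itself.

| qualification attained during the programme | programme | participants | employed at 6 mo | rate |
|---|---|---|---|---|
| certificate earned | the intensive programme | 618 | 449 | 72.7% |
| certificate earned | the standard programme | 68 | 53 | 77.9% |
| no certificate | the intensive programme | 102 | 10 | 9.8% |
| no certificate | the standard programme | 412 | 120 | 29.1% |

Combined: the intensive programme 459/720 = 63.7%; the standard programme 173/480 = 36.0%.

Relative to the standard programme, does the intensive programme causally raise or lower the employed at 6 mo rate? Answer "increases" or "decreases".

Stratifying would compare programmes among participants the programmes themselves sorted into qualification attained during the programme groups — a form of selection on an intermediate. The unconditioned pooled rates give the total causal effect.
Pooled: the intensive programme 63.7% vs the standard programme 36.0%; the intensive programme is higher overall.

increases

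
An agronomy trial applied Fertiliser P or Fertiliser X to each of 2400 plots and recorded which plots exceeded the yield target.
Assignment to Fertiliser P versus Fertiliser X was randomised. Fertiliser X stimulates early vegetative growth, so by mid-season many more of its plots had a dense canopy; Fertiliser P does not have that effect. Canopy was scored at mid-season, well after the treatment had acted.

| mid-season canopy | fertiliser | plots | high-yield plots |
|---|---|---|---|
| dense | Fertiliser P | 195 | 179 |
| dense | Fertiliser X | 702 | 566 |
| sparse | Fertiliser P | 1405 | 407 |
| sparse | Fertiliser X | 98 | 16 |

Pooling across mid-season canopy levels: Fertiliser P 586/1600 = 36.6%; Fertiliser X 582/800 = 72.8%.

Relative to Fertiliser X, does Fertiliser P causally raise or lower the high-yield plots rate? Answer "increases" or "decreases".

Mid-season canopy here is a post-treatment variable shaped by the fertiliser; conditioning on it would introduce bias rather than remove it. The overall comparison is the causal one.
Pooled: Fertiliser P 36.6% vs Fertiliser X 72.8%; Fertiliser X is higher overall.

decreases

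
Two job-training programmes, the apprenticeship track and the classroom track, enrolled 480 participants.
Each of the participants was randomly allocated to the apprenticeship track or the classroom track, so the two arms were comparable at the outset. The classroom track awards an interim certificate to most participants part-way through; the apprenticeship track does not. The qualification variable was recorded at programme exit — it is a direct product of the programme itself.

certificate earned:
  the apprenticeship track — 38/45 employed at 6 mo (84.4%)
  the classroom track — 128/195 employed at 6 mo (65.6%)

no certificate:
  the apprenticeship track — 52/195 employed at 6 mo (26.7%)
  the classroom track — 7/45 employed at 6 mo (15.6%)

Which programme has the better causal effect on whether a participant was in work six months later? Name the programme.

the classroom track

Because the programme influences qualification attained during the programme, qualification attained during the programme is a post-treatment mediator, not a confounder. Stratifying on it would bias the estimate; the causal effect is the crude pooled difference.
Pooled: the apprenticeship track 37.5% vs the classroom track 56.2%; the classroom track is higher overall.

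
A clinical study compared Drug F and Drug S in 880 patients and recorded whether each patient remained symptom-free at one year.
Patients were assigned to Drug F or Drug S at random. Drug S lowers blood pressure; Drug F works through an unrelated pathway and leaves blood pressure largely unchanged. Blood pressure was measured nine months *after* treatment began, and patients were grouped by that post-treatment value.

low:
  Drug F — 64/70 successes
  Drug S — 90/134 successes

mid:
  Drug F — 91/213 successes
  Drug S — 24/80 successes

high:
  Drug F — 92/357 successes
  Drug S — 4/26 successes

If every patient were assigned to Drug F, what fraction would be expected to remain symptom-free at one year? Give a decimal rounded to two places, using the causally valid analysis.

Stratifying would compare drugs among patients the drugs themselves sorted into blood pressure groups — a form of selection on an intermediate. The unconditioned pooled rates give the total causal effect.
So P(outcome | do(Drug F)) is just the pooled rate for Drug F: 247/640 = 0.386.

0.39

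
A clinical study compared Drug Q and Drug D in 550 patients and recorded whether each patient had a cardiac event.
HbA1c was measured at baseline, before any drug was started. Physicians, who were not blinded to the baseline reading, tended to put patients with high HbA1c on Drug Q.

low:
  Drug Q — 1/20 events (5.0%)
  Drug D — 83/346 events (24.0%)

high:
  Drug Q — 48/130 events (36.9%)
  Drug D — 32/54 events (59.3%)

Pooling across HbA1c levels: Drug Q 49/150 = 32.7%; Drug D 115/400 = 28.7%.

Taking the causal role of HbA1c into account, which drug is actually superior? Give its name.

Since HbA1c is a pre-existing factor (not a product of the drug) and it affects the outcome on its own, it is a confounder. The stratified rates, not the pooled rate, identify the causal effect.
Within each level — low: 5.0% vs 24.0%; high: 36.9% vs 59.3% — Drug Q is lower every time.

Drug Q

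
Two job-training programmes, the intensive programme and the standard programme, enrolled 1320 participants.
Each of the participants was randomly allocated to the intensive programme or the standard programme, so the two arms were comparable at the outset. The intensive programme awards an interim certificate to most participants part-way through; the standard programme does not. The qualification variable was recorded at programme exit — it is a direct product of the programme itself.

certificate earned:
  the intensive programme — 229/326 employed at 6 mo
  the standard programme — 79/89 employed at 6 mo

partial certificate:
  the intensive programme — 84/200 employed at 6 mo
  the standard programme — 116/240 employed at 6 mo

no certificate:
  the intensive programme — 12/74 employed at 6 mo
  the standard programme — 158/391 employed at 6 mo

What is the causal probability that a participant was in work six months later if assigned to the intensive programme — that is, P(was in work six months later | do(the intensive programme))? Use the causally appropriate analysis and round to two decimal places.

Stratifying would compare programmes among participants the programmes themselves sorted into qualification attained during the programme groups — a form of selection on an intermediate. The unconditioned pooled rates give the total causal effect.
So P(outcome | do(the intensive programme)) is just the pooled rate for the intensive programme: 325/600 = 0.542.

0.54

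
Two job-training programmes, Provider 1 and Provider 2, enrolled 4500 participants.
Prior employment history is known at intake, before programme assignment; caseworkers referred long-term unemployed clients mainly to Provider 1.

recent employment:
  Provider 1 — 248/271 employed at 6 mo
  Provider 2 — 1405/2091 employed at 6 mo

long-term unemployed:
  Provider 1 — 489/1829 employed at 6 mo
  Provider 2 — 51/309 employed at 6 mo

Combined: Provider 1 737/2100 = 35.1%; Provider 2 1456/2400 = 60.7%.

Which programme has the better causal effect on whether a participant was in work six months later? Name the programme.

Provider 1

The imbalance in prior employment history arose from how participants were allocated, not from anything the programme did; and prior employment history independently affects the outcome. The pooled gap is confounded — condition on prior employment history.
Within each level — recent employment: 91.5% vs 67.2%; long-term unemployed: 26.7% vs 16.5% — Provider 1 is higher every time.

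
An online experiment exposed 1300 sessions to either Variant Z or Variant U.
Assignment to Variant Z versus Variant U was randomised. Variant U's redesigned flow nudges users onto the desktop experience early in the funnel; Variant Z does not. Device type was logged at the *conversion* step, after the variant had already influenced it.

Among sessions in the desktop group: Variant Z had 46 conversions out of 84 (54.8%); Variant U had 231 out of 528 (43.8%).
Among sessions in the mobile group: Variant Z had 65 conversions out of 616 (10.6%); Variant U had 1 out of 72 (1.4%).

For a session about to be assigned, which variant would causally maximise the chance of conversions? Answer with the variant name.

Device type is recorded after the variant and is itself shifted by it — it sits on the causal path from variant to outcome. Conditioning on a mediator would strip out part of the effect we want; the pooled comparison gives the total causal effect.
Pooled: Variant Z 15.9% vs Variant U 38.7%; Variant U is higher overall.

Variant U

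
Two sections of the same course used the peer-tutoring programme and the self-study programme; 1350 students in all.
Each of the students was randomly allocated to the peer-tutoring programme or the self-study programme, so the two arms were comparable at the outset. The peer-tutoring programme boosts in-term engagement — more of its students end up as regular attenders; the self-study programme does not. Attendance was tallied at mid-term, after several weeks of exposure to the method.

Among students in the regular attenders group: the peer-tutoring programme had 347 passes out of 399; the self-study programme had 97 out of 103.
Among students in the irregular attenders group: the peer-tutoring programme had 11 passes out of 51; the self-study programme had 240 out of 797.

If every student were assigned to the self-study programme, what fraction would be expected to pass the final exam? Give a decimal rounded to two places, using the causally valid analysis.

The distribution of mid-term attendance is itself part of what the teaching method does — it is an intermediate outcome. Holding it fixed would remove that part of the effect; the total effect is the pooled difference.
So P(outcome | do(the self-study programme)) is just the pooled rate for the self-study programme: 337/900 = 0.374.

0.37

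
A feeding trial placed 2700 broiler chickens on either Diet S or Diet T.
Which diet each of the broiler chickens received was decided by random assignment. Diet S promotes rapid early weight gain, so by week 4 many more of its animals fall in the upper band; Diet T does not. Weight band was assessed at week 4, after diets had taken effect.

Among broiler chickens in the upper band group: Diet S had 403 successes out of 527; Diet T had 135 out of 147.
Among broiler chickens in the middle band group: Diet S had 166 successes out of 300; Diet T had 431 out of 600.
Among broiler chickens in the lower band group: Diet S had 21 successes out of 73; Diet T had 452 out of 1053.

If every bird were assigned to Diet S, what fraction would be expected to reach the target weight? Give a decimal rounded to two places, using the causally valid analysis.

The stratified and pooled comparisons disagree (Diet T wins within each week-4 weight band; Diet S wins overall), so the answer turns on the causal role of week-4 weight band.
Week-4 weight band is recorded after the diet and is itself shifted by it — it sits on the causal path from diet to outcome. Conditioning on a mediator would strip out part of the effect we want; the pooled comparison gives the total causal effect.
So P(outcome | do(Diet S)) is just the pooled rate for Diet S: 590/900 = 0.656.

0.66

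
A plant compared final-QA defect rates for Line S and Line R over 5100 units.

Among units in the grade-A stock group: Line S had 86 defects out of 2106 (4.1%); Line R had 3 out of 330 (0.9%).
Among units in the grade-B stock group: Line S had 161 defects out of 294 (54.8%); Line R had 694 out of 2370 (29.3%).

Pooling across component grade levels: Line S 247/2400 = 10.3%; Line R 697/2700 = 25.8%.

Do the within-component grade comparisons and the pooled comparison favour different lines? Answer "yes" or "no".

yes

Within each component grade level (grade-A stock 4.1% vs 0.9%; grade-B stock 54.8% vs 29.3%), Line R has the lower rate every time. Pooled: 10.3% vs 25.8% — Line S has the lower rate overall. The two comparisons disagree.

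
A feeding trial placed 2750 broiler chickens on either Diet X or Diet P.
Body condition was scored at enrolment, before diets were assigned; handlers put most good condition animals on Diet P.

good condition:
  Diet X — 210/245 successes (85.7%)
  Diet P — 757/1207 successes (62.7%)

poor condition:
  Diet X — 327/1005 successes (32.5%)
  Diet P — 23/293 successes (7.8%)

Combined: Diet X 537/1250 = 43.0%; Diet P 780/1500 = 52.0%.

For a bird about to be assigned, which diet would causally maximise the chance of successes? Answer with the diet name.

The imbalance in starting body condition arose from how broiler chickens were allocated, not from anything the diet did; and starting body condition independently affects the outcome. The pooled gap is confounded — condition on starting body condition.
Within each level — good condition: 85.7% vs 62.7%; poor condition: 32.5% vs 7.8% — Diet X is higher every time.

Diet X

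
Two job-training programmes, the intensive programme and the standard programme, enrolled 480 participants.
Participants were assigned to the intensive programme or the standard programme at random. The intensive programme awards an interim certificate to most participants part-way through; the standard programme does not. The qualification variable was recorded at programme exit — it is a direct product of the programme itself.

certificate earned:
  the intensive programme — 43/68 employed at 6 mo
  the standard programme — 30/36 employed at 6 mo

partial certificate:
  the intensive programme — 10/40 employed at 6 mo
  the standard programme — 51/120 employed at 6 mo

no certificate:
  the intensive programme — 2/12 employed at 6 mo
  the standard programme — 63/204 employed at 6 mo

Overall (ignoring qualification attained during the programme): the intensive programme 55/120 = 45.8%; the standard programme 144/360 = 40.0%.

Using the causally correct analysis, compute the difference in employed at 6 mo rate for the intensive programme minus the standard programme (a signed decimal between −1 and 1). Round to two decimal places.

+0.06

The qualification attained during the programme-specific comparison favours the standard programme throughout, but the pooled figures favour the intensive programme. The question is whether to condition on qualification attained during the programme.
Because the programme influences qualification attained during the programme, qualification attained during the programme is a post-treatment mediator, not a confounder. Stratifying on it would bias the estimate; the causal effect is the crude pooled difference.
The causal difference is the pooled difference: 0.458 − 0.400 = +0.058.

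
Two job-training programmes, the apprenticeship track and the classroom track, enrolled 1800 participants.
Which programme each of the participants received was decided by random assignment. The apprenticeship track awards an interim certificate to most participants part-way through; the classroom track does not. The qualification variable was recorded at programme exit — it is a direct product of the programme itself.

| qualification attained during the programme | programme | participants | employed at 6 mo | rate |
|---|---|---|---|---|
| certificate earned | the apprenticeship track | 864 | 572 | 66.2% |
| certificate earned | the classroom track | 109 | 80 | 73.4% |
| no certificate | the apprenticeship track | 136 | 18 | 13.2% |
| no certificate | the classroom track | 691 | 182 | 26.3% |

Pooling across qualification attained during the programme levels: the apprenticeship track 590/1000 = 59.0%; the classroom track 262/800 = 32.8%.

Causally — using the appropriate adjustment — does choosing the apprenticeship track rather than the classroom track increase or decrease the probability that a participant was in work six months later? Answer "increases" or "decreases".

Stratifying would compare programmes among participants the programmes themselves sorted into qualification attained during the programme groups — a form of selection on an intermediate. The unconditioned pooled rates give the total causal effect.
Pooled: the apprenticeship track 59.0% vs the classroom track 32.8%; the apprenticeship track is higher overall.

increases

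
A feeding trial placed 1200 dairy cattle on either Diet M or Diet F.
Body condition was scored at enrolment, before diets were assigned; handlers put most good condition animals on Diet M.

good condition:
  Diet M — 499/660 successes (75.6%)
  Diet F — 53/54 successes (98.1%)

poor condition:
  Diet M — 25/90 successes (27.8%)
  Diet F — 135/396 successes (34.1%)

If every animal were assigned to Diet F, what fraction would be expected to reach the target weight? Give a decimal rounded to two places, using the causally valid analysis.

The imbalance in starting body condition arose from how dairy cattle were allocated, not from anything the diet did; and starting body condition independently affects the outcome. The pooled gap is confounded — condition on starting body condition.
Standardising Diet F to the population starting body condition mix: 0.595·53/54 + 0.405·135/396 = 0.722.

0.72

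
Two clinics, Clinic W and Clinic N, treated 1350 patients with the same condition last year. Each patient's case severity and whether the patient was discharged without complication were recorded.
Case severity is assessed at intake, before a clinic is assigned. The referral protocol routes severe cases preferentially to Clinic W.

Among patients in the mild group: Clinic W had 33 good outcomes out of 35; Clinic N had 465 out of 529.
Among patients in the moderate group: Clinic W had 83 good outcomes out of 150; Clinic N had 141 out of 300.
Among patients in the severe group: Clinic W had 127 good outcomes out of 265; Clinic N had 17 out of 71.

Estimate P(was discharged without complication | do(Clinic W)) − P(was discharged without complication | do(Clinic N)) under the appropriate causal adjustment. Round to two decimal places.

+0.11

Clinic W is higher inside every case severity stratum but Clinic N is higher in aggregate. Whether to stratify depends on how case severity relates to the clinic.
Case severity differs across clinics for reasons unrelated to any effect of the clinic itself, and it separately predicts the outcome — a classic confounder. We must compare within case severity levels.
Adjusting over the population distribution of case severity: 0.418·(0.943−0.879) + 0.333·(0.553−0.470) + 0.249·(0.479−0.239) = +0.114.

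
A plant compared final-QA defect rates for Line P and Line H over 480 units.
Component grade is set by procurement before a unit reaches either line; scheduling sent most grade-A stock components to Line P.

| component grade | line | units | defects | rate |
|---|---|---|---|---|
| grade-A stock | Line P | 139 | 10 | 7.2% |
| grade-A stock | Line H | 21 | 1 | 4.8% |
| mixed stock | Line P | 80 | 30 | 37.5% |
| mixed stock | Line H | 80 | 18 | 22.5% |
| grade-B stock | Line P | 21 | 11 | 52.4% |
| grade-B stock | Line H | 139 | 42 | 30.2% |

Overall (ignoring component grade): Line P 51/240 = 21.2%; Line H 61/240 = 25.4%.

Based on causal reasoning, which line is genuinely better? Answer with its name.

Since component grade is a pre-existing factor (not a product of the line) and it affects the outcome on its own, it is a confounder. The stratified rates, not the pooled rate, identify the causal effect.
Within each level — grade-A stock: 7.2% vs 4.8%; mixed stock: 37.5% vs 22.5%; grade-B stock: 52.4% vs 30.2% — Line H is lower every time.

Line H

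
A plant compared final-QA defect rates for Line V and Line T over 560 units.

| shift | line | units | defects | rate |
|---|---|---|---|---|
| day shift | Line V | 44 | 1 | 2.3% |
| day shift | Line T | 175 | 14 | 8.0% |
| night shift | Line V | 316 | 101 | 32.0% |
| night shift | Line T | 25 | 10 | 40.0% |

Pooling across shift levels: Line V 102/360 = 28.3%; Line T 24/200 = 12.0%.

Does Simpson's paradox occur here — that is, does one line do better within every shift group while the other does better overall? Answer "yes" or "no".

Within each shift level (day shift 2.3% vs 8.0%; night shift 32.0% vs 40.0%), Line V has the lower rate every time. Pooled: 28.3% vs 12.0% — Line T has the lower rate overall. The two comparisons disagree.

yes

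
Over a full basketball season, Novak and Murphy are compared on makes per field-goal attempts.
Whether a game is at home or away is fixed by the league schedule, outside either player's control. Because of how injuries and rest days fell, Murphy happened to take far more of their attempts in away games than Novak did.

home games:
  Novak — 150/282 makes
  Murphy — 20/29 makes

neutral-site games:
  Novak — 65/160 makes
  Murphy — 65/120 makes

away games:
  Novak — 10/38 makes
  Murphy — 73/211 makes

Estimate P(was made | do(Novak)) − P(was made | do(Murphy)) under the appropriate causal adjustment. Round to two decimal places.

-0.13

Nothing the player does changes game venue; the imbalance is an allocation artefact. With game venue also predicting the outcome, the pooled figure is confounded, and the within-stratum comparison is the causal one.
Adjusting over the population distribution of game venue: 0.370·(0.532−0.690) + 0.333·(0.406−0.542) + 0.296·(0.263−0.346) = -0.128.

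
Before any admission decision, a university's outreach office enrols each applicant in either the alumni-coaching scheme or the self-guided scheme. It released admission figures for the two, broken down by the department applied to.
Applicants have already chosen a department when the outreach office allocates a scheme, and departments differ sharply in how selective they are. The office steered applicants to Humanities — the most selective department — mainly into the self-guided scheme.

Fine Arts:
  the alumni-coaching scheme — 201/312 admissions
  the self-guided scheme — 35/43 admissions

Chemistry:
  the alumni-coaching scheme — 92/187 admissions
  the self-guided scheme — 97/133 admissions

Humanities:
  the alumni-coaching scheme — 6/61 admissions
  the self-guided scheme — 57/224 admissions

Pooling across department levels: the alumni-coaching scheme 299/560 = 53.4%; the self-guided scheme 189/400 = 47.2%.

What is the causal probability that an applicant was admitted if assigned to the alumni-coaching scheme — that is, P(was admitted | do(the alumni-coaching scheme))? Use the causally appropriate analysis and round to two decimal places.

Within every department level the self-guided scheme has the higher rate, yet pooled the alumni-coaching scheme does — Simpson's reversal.
Since department is a pre-existing factor (not a product of the outreach scheme) and it affects the outcome on its own, it is a confounder. The stratified rates, not the pooled rate, identify the causal effect.
Standardising the alumni-coaching scheme to the population department mix: 0.370·201/312 + 0.333·92/187 + 0.297·6/61 = 0.431.

0.43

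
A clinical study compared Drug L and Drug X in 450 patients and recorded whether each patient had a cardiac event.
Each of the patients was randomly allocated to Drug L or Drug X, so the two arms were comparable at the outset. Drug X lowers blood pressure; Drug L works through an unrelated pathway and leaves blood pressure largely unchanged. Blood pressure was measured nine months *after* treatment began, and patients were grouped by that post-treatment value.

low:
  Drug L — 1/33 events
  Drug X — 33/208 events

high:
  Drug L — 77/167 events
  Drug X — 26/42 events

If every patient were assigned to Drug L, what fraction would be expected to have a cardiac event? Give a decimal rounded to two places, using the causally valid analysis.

0.39

Blood pressure here is a post-treatment variable shaped by the drug; conditioning on it would introduce bias rather than remove it. The overall comparison is the causal one.
So P(outcome | do(Drug L)) is just the pooled rate for Drug L: 78/200 = 0.390.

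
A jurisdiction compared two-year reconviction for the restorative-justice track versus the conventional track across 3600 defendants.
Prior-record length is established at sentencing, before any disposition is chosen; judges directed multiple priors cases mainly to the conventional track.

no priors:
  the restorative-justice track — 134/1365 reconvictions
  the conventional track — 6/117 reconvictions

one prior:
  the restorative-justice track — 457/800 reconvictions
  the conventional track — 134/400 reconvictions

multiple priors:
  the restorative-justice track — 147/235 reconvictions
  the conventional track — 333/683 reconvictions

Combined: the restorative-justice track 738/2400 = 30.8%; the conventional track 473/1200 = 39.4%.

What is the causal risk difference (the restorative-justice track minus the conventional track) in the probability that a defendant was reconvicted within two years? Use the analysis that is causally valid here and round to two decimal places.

+0.13

Prior-record length differs across dispositions for reasons unrelated to any effect of the disposition itself, and it separately predicts the outcome — a classic confounder. We must compare within prior-record length levels.
Adjusting over the population distribution of prior-record length: 0.412·(0.098−0.051) + 0.333·(0.571−0.335) + 0.255·(0.626−0.488) = +0.133.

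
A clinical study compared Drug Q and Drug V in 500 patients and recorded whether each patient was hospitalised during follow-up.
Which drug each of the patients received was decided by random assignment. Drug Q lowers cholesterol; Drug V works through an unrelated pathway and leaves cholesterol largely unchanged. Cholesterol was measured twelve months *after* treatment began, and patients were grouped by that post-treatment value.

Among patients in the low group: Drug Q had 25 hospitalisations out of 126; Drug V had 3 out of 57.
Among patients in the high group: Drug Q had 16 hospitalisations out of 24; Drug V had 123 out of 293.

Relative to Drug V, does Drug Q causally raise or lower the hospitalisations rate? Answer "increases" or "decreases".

The stratified and pooled comparisons disagree (Drug V wins within each cholesterol; Drug Q wins overall), so the answer turns on the causal role of cholesterol.
The distribution of cholesterol is itself part of what the drug does — it is an intermediate outcome. Holding it fixed would remove that part of the effect; the total effect is the pooled difference.
Pooled: Drug Q 27.3% vs Drug V 36.0%; Drug Q is lower overall.

decreases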